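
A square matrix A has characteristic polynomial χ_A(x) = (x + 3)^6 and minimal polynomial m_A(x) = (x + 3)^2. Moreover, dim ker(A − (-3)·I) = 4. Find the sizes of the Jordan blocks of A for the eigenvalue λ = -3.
Block sizes for λ = -3: [2, 2, 1, 1]

Step 1 — from the characteristic polynomial, algebraic multiplicity of λ = -3 is 6. From dim ker(A − (-3)·I) = 4, there are exactly 4 Jordan blocks for λ = -3.
Step 2 — from the minimal polynomial, the factor (x + 3)^2 tells us the largest block for λ = -3 has size 2.
Step 3 — with total size 6, 4 blocks, and largest block 2, the block sizes (in nonincreasing order) are [2, 2, 1, 1].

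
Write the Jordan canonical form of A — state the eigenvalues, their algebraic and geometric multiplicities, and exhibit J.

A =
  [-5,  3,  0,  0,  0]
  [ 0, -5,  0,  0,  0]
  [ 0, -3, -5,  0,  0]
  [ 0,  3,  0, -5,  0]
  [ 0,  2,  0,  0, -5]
J_2(-5) ⊕ J_1(-5) ⊕ J_1(-5) ⊕ J_1(-5)

The characteristic polynomial is
  det(x·I − A) = x^5 + 25*x^4 + 250*x^3 + 1250*x^2 + 3125*x + 3125 = (x + 5)^5

Eigenvalues and multiplicities (the geometric multiplicity of λ is n − rank(A − λI), which equals the number of Jordan blocks for λ):
  λ = -5: algebraic multiplicity = 5, geometric multiplicity = 4

Determining the block sizes for each eigenvalue:
  λ = -5: 4 blocks summing to 5 forces exactly one block of size 2 and the rest size 1 → block sizes [2, 1, 1, 1]

Assembling the blocks gives a Jordan form
J =
  [-5,  1,  0,  0,  0]
  [ 0, -5,  0,  0,  0]
  [ 0,  0, -5,  0,  0]
  [ 0,  0,  0, -5,  0]
  [ 0,  0,  0,  0, -5]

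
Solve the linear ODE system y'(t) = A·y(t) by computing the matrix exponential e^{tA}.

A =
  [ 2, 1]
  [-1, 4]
e^{tA} =
  [-t*exp(3*t) + exp(3*t), t*exp(3*t)]
  [-t*exp(3*t), t*exp(3*t) + exp(3*t)]

Strategy: write A = P · J · P⁻¹ where J is a Jordan canonical form, so e^{tA} = P · e^{tJ} · P⁻¹, and e^{tJ} can be computed block-by-block.

A has Jordan form
J =
  [3, 1]
  [0, 3]
(up to reordering of blocks).

Per-block formulas:
  For a 2×2 Jordan block J_2(3): exp(t · J_2(3)) = e^(3t)·(I + t·N), where N is the 2×2 nilpotent shift.

After assembling e^{tJ} and conjugating by P, we get:

e^{tA} =
  [-t*exp(3*t) + exp(3*t), t*exp(3*t)]
  [-t*exp(3*t), t*exp(3*t) + exp(3*t)]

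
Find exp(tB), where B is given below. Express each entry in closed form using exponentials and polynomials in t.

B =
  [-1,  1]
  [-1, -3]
e^{tB} =
  [t*exp(-2*t) + exp(-2*t), t*exp(-2*t)]
  [-t*exp(-2*t), -t*exp(-2*t) + exp(-2*t)]

Strategy: write B = P · J · P⁻¹ where J is a Jordan canonical form, so e^{tB} = P · e^{tJ} · P⁻¹, and e^{tJ} can be computed block-by-block.

B has Jordan form
J =
  [-2,  1]
  [ 0, -2]
(up to reordering of blocks).

Per-block formulas:
  For a 2×2 Jordan block J_2(-2): exp(t · J_2(-2)) = e^(-2t)·(I + t·N), where N is the 2×2 nilpotent shift.

After assembling e^{tJ} and conjugating by P, we get:

e^{tB} =
  [t*exp(-2*t) + exp(-2*t), t*exp(-2*t)]
  [-t*exp(-2*t), -t*exp(-2*t) + exp(-2*t)]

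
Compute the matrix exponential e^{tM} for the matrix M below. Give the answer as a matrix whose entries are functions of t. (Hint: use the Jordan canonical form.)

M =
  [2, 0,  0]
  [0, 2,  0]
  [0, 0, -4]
e^{tM} =
  [exp(2*t), 0, 0]
  [0, exp(2*t), 0]
  [0, 0, exp(-4*t)]

Strategy: write M = P · J · P⁻¹ where J is a Jordan canonical form, so e^{tM} = P · e^{tJ} · P⁻¹, and e^{tJ} can be computed block-by-block.

M has Jordan form
J =
  [-4, 0, 0]
  [ 0, 2, 0]
  [ 0, 0, 2]
(up to reordering of blocks).

Per-block formulas:
  For a 1×1 block at λ = 2: exp(t · [2]) = [e^(2t)].
  For a 1×1 block at λ = -4: exp(t · [-4]) = [e^(-4t)].

After assembling e^{tJ} and conjugating by P, we get:

e^{tM} =
  [exp(2*t), 0, 0]
  [0, exp(2*t), 0]
  [0, 0, exp(-4*t)]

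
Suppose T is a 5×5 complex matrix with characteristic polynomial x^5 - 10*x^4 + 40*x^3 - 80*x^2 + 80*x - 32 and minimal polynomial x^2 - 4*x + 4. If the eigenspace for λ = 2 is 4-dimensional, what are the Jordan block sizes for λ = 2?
Block sizes for λ = 2: [2, 1, 1, 1]

Step 1 — from the characteristic polynomial, algebraic multiplicity of λ = 2 is 5. From dim ker(T − (2)·I) = 4, there are exactly 4 Jordan blocks for λ = 2.
Step 2 — from the minimal polynomial, the factor (x − 2)^2 tells us the largest block for λ = 2 has size 2.
Step 3 — with total size 5, 4 blocks, and largest block 2, the block sizes (in nonincreasing order) are [2, 1, 1, 1].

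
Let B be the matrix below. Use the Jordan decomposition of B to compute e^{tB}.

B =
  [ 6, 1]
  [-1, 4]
e^{tB} =
  [t*exp(5*t) + exp(5*t), t*exp(5*t)]
  [-t*exp(5*t), -t*exp(5*t) + exp(5*t)]

Strategy: write B = P · J · P⁻¹ where J is a Jordan canonical form, so e^{tB} = P · e^{tJ} · P⁻¹, and e^{tJ} can be computed block-by-block.

B has Jordan form
J =
  [5, 1]
  [0, 5]
(up to reordering of blocks).

Per-block formulas:
  For a 2×2 Jordan block J_2(5): exp(t · J_2(5)) = e^(5t)·(I + t·N), where N is the 2×2 nilpotent shift.

After assembling e^{tJ} and conjugating by P, we get:

e^{tB} =
  [t*exp(5*t) + exp(5*t), t*exp(5*t)]
  [-t*exp(5*t), -t*exp(5*t) + exp(5*t)]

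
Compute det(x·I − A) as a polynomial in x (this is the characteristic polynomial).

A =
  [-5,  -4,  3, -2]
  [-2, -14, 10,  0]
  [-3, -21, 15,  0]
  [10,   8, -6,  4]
x^4

Expanding det(x·I − A) (e.g. by cofactor expansion or by noting that A is similar to its Jordan form J, which has the same characteristic polynomial as A) gives
  χ_A(x) = x^4
which factors as x^4. The eigenvalues (with algebraic multiplicities) are λ = 0 with multiplicity 4.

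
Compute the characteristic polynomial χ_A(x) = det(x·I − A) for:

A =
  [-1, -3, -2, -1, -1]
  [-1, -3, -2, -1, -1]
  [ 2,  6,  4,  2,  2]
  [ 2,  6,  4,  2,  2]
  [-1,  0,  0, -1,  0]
x^5 - 2*x^4 + x^3

Expanding det(x·I − A) (e.g. by cofactor expansion or by noting that A is similar to its Jordan form J, which has the same characteristic polynomial as A) gives
  χ_A(x) = x^5 - 2*x^4 + x^3
which factors as x^3*(x - 1)^2. The eigenvalues (with algebraic multiplicities) are λ = 0 with multiplicity 3, λ = 1 with multiplicity 2.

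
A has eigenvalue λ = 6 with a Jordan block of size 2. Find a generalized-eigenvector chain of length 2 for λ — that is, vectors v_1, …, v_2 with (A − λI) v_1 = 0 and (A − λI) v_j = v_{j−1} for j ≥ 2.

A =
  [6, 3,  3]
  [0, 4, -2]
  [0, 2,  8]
A Jordan chain for λ = 6 of length 2:
v_1 = (3, -2, 2)ᵀ
v_2 = (0, 1, 0)ᵀ

Let N = A − (6)·I. We want v_2 with N^2 v_2 = 0 but N^1 v_2 ≠ 0; then v_{j-1} := N · v_j for j = 2, …, 2.

Pick v_2 = (0, 1, 0)ᵀ.
Then v_1 = N · v_2 = (3, -2, 2)ᵀ.

Sanity check: (A − (6)·I) v_1 = (0, 0, 0)ᵀ = 0. ✓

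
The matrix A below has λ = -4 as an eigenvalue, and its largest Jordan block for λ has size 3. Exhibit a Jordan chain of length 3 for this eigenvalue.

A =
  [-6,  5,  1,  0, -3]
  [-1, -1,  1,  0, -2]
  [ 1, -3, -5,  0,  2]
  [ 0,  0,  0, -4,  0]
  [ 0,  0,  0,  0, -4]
A Jordan chain for λ = -4 of length 3:
v_1 = (2, 1, -1, 0, 0)ᵀ
v_2 = (5, 3, -3, 0, 0)ᵀ
v_3 = (0, 1, 0, 0, 0)ᵀ

Let N = A − (-4)·I. We want v_3 with N^3 v_3 = 0 but N^2 v_3 ≠ 0; then v_{j-1} := N · v_j for j = 3, …, 2.

Pick v_3 = (0, 1, 0, 0, 0)ᵀ.
Then v_2 = N · v_3 = (5, 3, -3, 0, 0)ᵀ.
Then v_1 = N · v_2 = (2, 1, -1, 0, 0)ᵀ.

Sanity check: (A − (-4)·I) v_1 = (0, 0, 0, 0, 0)ᵀ = 0. ✓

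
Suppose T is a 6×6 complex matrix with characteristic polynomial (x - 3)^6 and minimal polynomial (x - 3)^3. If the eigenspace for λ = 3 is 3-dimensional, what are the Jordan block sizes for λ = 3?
Block sizes for λ = 3: [3, 2, 1]

Step 1 — from the characteristic polynomial, algebraic multiplicity of λ = 3 is 6. From dim ker(T − (3)·I) = 3, there are exactly 3 Jordan blocks for λ = 3.
Step 2 — from the minimal polynomial, the factor (x − 3)^3 tells us the largest block for λ = 3 has size 3.
Step 3 — with total size 6, 3 blocks, and largest block 3, the block sizes (in nonincreasing order) are [3, 2, 1].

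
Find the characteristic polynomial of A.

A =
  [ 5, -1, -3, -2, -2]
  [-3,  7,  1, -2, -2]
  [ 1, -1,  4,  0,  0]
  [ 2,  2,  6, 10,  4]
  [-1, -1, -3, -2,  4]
x^5 - 30*x^4 + 360*x^3 - 2160*x^2 + 6480*x - 7776

Expanding det(x·I − A) (e.g. by cofactor expansion or by noting that A is similar to its Jordan form J, which has the same characteristic polynomial as A) gives
  χ_A(x) = x^5 - 30*x^4 + 360*x^3 - 2160*x^2 + 6480*x - 7776
which factors as (x - 6)^5. The eigenvalues (with algebraic multiplicities) are λ = 6 with multiplicity 5.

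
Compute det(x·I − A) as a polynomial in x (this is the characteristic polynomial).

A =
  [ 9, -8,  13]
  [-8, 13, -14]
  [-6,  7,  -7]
x^3 - 15*x^2 + 75*x - 125

Expanding det(x·I − A) (e.g. by cofactor expansion or by noting that A is similar to its Jordan form J, which has the same characteristic polynomial as A) gives
  χ_A(x) = x^3 - 15*x^2 + 75*x - 125
which factors as (x - 5)^3. The eigenvalues (with algebraic multiplicities) are λ = 5 with multiplicity 3.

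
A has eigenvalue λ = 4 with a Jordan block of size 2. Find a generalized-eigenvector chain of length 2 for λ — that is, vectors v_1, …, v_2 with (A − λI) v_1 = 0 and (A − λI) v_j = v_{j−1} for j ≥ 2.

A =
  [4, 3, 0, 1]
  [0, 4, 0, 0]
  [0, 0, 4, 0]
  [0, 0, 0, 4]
A Jordan chain for λ = 4 of length 2:
v_1 = (3, 0, 0, 0)ᵀ
v_2 = (0, 1, 0, 0)ᵀ

Let N = A − (4)·I. We want v_2 with N^2 v_2 = 0 but N^1 v_2 ≠ 0; then v_{j-1} := N · v_j for j = 2, …, 2.

Pick v_2 = (0, 1, 0, 0)ᵀ.
Then v_1 = N · v_2 = (3, 0, 0, 0)ᵀ.

Sanity check: (A − (4)·I) v_1 = (0, 0, 0, 0)ᵀ = 0. ✓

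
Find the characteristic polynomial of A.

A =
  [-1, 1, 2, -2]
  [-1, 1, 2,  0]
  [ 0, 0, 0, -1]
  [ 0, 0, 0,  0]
x^4

Expanding det(x·I − A) (e.g. by cofactor expansion or by noting that A is similar to its Jordan form J, which has the same characteristic polynomial as A) gives
  χ_A(x) = x^4
which factors as x^4. The eigenvalues (with algebraic multiplicities) are λ = 0 with multiplicity 4.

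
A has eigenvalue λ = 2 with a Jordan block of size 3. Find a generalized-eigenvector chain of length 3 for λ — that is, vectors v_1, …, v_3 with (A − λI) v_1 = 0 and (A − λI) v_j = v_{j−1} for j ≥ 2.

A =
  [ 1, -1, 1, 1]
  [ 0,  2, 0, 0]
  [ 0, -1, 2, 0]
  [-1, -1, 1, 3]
A Jordan chain for λ = 2 of length 3:
v_1 = (-1, 0, 0, -1)ᵀ
v_2 = (-1, 0, -1, -1)ᵀ
v_3 = (0, 1, 0, 0)ᵀ

Let N = A − (2)·I. We want v_3 with N^3 v_3 = 0 but N^2 v_3 ≠ 0; then v_{j-1} := N · v_j for j = 3, …, 2.

Pick v_3 = (0, 1, 0, 0)ᵀ.
Then v_2 = N · v_3 = (-1, 0, -1, -1)ᵀ.
Then v_1 = N · v_2 = (-1, 0, 0, -1)ᵀ.

Sanity check: (A − (2)·I) v_1 = (0, 0, 0, 0)ᵀ = 0. ✓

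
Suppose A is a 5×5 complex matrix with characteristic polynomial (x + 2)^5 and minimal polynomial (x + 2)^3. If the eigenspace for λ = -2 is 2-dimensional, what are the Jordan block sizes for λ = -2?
Block sizes for λ = -2: [3, 2]

Step 1 — from the characteristic polynomial, algebraic multiplicity of λ = -2 is 5. From dim ker(A − (-2)·I) = 2, there are exactly 2 Jordan blocks for λ = -2.
Step 2 — from the minimal polynomial, the factor (x + 2)^3 tells us the largest block for λ = -2 has size 3.
Step 3 — with total size 5, 2 blocks, and largest block 3, the block sizes (in nonincreasing order) are [3, 2].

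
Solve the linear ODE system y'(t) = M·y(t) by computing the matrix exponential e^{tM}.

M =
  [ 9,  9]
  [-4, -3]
e^{tM} =
  [6*t*exp(3*t) + exp(3*t), 9*t*exp(3*t)]
  [-4*t*exp(3*t), -6*t*exp(3*t) + exp(3*t)]

Strategy: write M = P · J · P⁻¹ where J is a Jordan canonical form, so e^{tM} = P · e^{tJ} · P⁻¹, and e^{tJ} can be computed block-by-block.

M has Jordan form
J =
  [3, 1]
  [0, 3]
(up to reordering of blocks).

Per-block formulas:
  For a 2×2 Jordan block J_2(3): exp(t · J_2(3)) = e^(3t)·(I + t·N), where N is the 2×2 nilpotent shift.

After assembling e^{tJ} and conjugating by P, we get:

e^{tM} =
  [6*t*exp(3*t) + exp(3*t), 9*t*exp(3*t)]
  [-4*t*exp(3*t), -6*t*exp(3*t) + exp(3*t)]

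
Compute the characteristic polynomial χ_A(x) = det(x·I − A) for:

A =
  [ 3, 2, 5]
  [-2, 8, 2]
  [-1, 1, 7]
x^3 - 18*x^2 + 108*x - 216

Expanding det(x·I − A) (e.g. by cofactor expansion or by noting that A is similar to its Jordan form J, which has the same characteristic polynomial as A) gives
  χ_A(x) = x^3 - 18*x^2 + 108*x - 216
which factors as (x - 6)^3. The eigenvalues (with algebraic multiplicities) are λ = 6 with multiplicity 3.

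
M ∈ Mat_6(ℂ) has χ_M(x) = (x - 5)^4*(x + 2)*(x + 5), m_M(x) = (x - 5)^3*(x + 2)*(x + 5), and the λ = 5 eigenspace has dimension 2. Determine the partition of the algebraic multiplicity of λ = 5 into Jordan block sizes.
Block sizes for λ = 5: [3, 1]

Step 1 — from the characteristic polynomial, algebraic multiplicity of λ = 5 is 4. From dim ker(M − (5)·I) = 2, there are exactly 2 Jordan blocks for λ = 5.
Step 2 — from the minimal polynomial, the factor (x − 5)^3 tells us the largest block for λ = 5 has size 3.
Step 3 — with total size 4, 2 blocks, and largest block 3, the block sizes (in nonincreasing order) are [3, 1].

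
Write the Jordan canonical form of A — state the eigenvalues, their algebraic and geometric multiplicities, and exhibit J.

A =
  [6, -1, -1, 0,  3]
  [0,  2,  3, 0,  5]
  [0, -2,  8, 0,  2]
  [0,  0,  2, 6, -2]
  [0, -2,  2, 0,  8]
J_3(6) ⊕ J_1(6) ⊕ J_1(6)

The characteristic polynomial is
  det(x·I − A) = x^5 - 30*x^4 + 360*x^3 - 2160*x^2 + 6480*x - 7776 = (x - 6)^5

Eigenvalues and multiplicities (the geometric multiplicity of λ is n − rank(A − λI), which equals the number of Jordan blocks for λ):
  λ = 6: algebraic multiplicity = 5, geometric multiplicity = 3

Determining the block sizes for each eigenvalue:
  λ = 6: with am = 5 and gm = 3, the partition is not yet determined (e.g. several partitions of 5 into 3 parts exist). Let N = A − (6)·I. Computing rank(N^1) = 2, rank(N^2) = 1, rank(N^3) = 0; the number of blocks of size ≥ j is rank(N^{j−1}) − rank(N^j), giving [3, 1, 1]. So we have 1 block(s) of size 3, 2 block(s) of size 1 → block sizes [3, 1, 1]

Assembling the blocks gives a Jordan form
J =
  [6, 1, 0, 0, 0]
  [0, 6, 1, 0, 0]
  [0, 0, 6, 0, 0]
  [0, 0, 0, 6, 0]
  [0, 0, 0, 0, 6]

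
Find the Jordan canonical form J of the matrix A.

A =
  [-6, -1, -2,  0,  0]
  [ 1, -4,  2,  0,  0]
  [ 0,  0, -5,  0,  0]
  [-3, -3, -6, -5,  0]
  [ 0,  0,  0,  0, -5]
J_2(-5) ⊕ J_1(-5) ⊕ J_1(-5) ⊕ J_1(-5)

The characteristic polynomial is
  det(x·I − A) = x^5 + 25*x^4 + 250*x^3 + 1250*x^2 + 3125*x + 3125 = (x + 5)^5

Eigenvalues and multiplicities (the geometric multiplicity of λ is n − rank(A − λI), which equals the number of Jordan blocks for λ):
  λ = -5: algebraic multiplicity = 5, geometric multiplicity = 4

Determining the block sizes for each eigenvalue:
  λ = -5: 4 blocks summing to 5 forces exactly one block of size 2 and the rest size 1 → block sizes [2, 1, 1, 1]

Assembling the blocks gives a Jordan form
J =
  [-5,  1,  0,  0,  0]
  [ 0, -5,  0,  0,  0]
  [ 0,  0, -5,  0,  0]
  [ 0,  0,  0, -5,  0]
  [ 0,  0,  0,  0, -5]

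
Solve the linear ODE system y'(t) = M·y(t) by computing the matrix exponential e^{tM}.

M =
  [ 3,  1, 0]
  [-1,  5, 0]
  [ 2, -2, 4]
e^{tM} =
  [-t*exp(4*t) + exp(4*t), t*exp(4*t), 0]
  [-t*exp(4*t), t*exp(4*t) + exp(4*t), 0]
  [2*t*exp(4*t), -2*t*exp(4*t), exp(4*t)]

Strategy: write M = P · J · P⁻¹ where J is a Jordan canonical form, so e^{tM} = P · e^{tJ} · P⁻¹, and e^{tJ} can be computed block-by-block.

M has Jordan form
J =
  [4, 1, 0]
  [0, 4, 0]
  [0, 0, 4]
(up to reordering of blocks).

Per-block formulas:
  For a 2×2 Jordan block J_2(4): exp(t · J_2(4)) = e^(4t)·(I + t·N), where N is the 2×2 nilpotent shift.
  For a 1×1 block at λ = 4: exp(t · [4]) = [e^(4t)].

After assembling e^{tJ} and conjugating by P, we get:

e^{tM} =
  [-t*exp(4*t) + exp(4*t), t*exp(4*t), 0]
  [-t*exp(4*t), t*exp(4*t) + exp(4*t), 0]
  [2*t*exp(4*t), -2*t*exp(4*t), exp(4*t)]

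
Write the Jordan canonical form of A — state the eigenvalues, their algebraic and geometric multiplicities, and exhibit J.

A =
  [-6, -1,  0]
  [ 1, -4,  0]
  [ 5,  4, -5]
J_3(-5)

The characteristic polynomial is
  det(x·I − A) = x^3 + 15*x^2 + 75*x + 125 = (x + 5)^3

Eigenvalues and multiplicities (the geometric multiplicity of λ is n − rank(A − λI), which equals the number of Jordan blocks for λ):
  λ = -5: algebraic multiplicity = 3, geometric multiplicity = 1

Determining the block sizes for each eigenvalue:
  λ = -5: one block (gm = 1), so the single block has size am = 3 → block sizes [3]

Assembling the blocks gives a Jordan form
J =
  [-5,  1,  0]
  [ 0, -5,  1]
  [ 0,  0, -5]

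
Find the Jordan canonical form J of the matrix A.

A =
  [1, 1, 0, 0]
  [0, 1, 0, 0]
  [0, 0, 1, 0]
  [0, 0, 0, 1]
J_2(1) ⊕ J_1(1) ⊕ J_1(1)

The characteristic polynomial is
  det(x·I − A) = x^4 - 4*x^3 + 6*x^2 - 4*x + 1 = (x - 1)^4

Eigenvalues and multiplicities (the geometric multiplicity of λ is n − rank(A − λI), which equals the number of Jordan blocks for λ):
  λ = 1: algebraic multiplicity = 4, geometric multiplicity = 3

Determining the block sizes for each eigenvalue:
  λ = 1: 3 blocks summing to 4 forces exactly one block of size 2 and the rest size 1 → block sizes [2, 1, 1]

Assembling the blocks gives a Jordan form
J =
  [1, 1, 0, 0]
  [0, 1, 0, 0]
  [0, 0, 1, 0]
  [0, 0, 0, 1]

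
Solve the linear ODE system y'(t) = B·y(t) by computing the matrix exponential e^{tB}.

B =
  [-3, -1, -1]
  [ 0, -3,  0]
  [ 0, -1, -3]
e^{tB} =
  [exp(-3*t), t^2*exp(-3*t)/2 - t*exp(-3*t), -t*exp(-3*t)]
  [0, exp(-3*t), 0]
  [0, -t*exp(-3*t), exp(-3*t)]

Strategy: write B = P · J · P⁻¹ where J is a Jordan canonical form, so e^{tB} = P · e^{tJ} · P⁻¹, and e^{tJ} can be computed block-by-block.

B has Jordan form
J =
  [-3,  1,  0]
  [ 0, -3,  1]
  [ 0,  0, -3]
(up to reordering of blocks).

Per-block formulas:
  For a 3×3 Jordan block J_3(-3): exp(t · J_3(-3)) = e^(-3t)·(I + t·N + (t^2/2)·N^2), where N is the 3×3 nilpotent shift.

After assembling e^{tJ} and conjugating by P, we get:

e^{tB} =
  [exp(-3*t), t^2*exp(-3*t)/2 - t*exp(-3*t), -t*exp(-3*t)]
  [0, exp(-3*t), 0]
  [0, -t*exp(-3*t), exp(-3*t)]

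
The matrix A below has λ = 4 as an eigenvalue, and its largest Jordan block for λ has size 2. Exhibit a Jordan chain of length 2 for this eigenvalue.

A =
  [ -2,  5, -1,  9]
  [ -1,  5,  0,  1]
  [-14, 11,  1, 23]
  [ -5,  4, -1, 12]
A Jordan chain for λ = 4 of length 2:
v_1 = (-6, -1, -14, -5)ᵀ
v_2 = (1, 0, 0, 0)ᵀ

Let N = A − (4)·I. We want v_2 with N^2 v_2 = 0 but N^1 v_2 ≠ 0; then v_{j-1} := N · v_j for j = 2, …, 2.

Pick v_2 = (1, 0, 0, 0)ᵀ.
Then v_1 = N · v_2 = (-6, -1, -14, -5)ᵀ.

Sanity check: (A − (4)·I) v_1 = (0, 0, 0, 0)ᵀ = 0. ✓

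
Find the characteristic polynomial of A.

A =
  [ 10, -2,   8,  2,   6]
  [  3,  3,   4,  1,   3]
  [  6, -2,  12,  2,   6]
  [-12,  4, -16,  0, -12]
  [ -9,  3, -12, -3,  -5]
x^5 - 20*x^4 + 160*x^3 - 640*x^2 + 1280*x - 1024

Expanding det(x·I − A) (e.g. by cofactor expansion or by noting that A is similar to its Jordan form J, which has the same characteristic polynomial as A) gives
  χ_A(x) = x^5 - 20*x^4 + 160*x^3 - 640*x^2 + 1280*x - 1024
which factors as (x - 4)^5. The eigenvalues (with algebraic multiplicities) are λ = 4 with multiplicity 5.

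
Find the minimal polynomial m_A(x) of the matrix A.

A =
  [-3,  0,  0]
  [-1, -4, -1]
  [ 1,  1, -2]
x^2 + 6*x + 9

The characteristic polynomial is χ_A(x) = (x + 3)^3, so the eigenvalues are known. The minimal polynomial is
  m_A(x) = Π_λ (x − λ)^{k_λ}
where k_λ is the size of the *largest* Jordan block for λ (equivalently, the smallest k with (A − λI)^k v = 0 for every generalised eigenvector v of λ).

  λ = -3: largest Jordan block has size 2, contributing (x + 3)^2

So m_A(x) = (x + 3)^2 = x^2 + 6*x + 9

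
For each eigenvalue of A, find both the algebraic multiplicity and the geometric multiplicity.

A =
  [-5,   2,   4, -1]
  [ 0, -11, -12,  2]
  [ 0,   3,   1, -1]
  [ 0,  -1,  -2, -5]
λ = -5: alg = 4, geom = 2

Step 1 — factor the characteristic polynomial to read off the algebraic multiplicities:
  χ_A(x) = (x + 5)^4

Step 2 — compute geometric multiplicities via the rank-nullity identity g(λ) = n − rank(A − λI):
  rank(A − (-5)·I) = 2, so dim ker(A − (-5)·I) = n − 2 = 2

Summary:
  λ = -5: algebraic multiplicity = 4, geometric multiplicity = 2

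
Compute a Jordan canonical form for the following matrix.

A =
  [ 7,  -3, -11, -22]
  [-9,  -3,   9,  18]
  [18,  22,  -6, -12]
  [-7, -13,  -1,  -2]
J_1(-4) ⊕ J_2(0) ⊕ J_1(0)

The characteristic polynomial is
  det(x·I − A) = x^4 + 4*x^3 = x^3*(x + 4)

Eigenvalues and multiplicities (the geometric multiplicity of λ is n − rank(A − λI), which equals the number of Jordan blocks for λ):
  λ = -4: algebraic multiplicity = 1, geometric multiplicity = 1
  λ = 0: algebraic multiplicity = 3, geometric multiplicity = 2

Determining the block sizes for each eigenvalue:
  λ = -4: one block (gm = 1), so the single block has size am = 1 → block sizes [1]
  λ = 0: 2 blocks summing to 3 forces exactly one block of size 2 and the rest size 1 → block sizes [2, 1]

Assembling the blocks gives a Jordan form
J =
  [-4, 0, 0, 0]
  [ 0, 0, 1, 0]
  [ 0, 0, 0, 0]
  [ 0, 0, 0, 0]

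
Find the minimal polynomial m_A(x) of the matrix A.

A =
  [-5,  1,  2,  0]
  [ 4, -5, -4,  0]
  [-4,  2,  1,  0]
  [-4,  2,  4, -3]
x^2 + 6*x + 9

The characteristic polynomial is χ_A(x) = (x + 3)^4, so the eigenvalues are known. The minimal polynomial is
  m_A(x) = Π_λ (x − λ)^{k_λ}
where k_λ is the size of the *largest* Jordan block for λ (equivalently, the smallest k with (A − λI)^k v = 0 for every generalised eigenvector v of λ).

  λ = -3: largest Jordan block has size 2, contributing (x + 3)^2

So m_A(x) = (x + 3)^2 = x^2 + 6*x + 9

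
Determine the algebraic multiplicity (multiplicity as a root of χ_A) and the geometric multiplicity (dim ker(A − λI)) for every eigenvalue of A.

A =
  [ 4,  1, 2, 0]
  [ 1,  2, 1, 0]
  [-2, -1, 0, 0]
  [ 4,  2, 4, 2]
λ = 2: alg = 4, geom = 2

Step 1 — factor the characteristic polynomial to read off the algebraic multiplicities:
  χ_A(x) = (x - 2)^4

Step 2 — compute geometric multiplicities via the rank-nullity identity g(λ) = n − rank(A − λI):
  rank(A − (2)·I) = 2, so dim ker(A − (2)·I) = n − 2 = 2

Summary:
  λ = 2: algebraic multiplicity = 4, geometric multiplicity = 2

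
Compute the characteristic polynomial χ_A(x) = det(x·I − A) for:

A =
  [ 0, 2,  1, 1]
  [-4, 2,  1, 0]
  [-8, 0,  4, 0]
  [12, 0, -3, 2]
x^4 - 8*x^3 + 24*x^2 - 32*x + 16

Expanding det(x·I − A) (e.g. by cofactor expansion or by noting that A is similar to its Jordan form J, which has the same characteristic polynomial as A) gives
  χ_A(x) = x^4 - 8*x^3 + 24*x^2 - 32*x + 16
which factors as (x - 2)^4. The eigenvalues (with algebraic multiplicities) are λ = 2 with multiplicity 4.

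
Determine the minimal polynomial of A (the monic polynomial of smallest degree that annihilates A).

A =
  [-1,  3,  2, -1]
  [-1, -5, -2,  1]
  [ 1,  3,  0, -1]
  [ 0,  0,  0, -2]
x^2 + 4*x + 4

The characteristic polynomial is χ_A(x) = (x + 2)^4, so the eigenvalues are known. The minimal polynomial is
  m_A(x) = Π_λ (x − λ)^{k_λ}
where k_λ is the size of the *largest* Jordan block for λ (equivalently, the smallest k with (A − λI)^k v = 0 for every generalised eigenvector v of λ).

  λ = -2: largest Jordan block has size 2, contributing (x + 2)^2

So m_A(x) = (x + 2)^2 = x^2 + 4*x + 4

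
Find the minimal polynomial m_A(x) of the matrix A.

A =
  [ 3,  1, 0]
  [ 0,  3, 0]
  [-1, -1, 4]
x^3 - 10*x^2 + 33*x - 36

The characteristic polynomial is χ_A(x) = (x - 4)*(x - 3)^2, so the eigenvalues are known. The minimal polynomial is
  m_A(x) = Π_λ (x − λ)^{k_λ}
where k_λ is the size of the *largest* Jordan block for λ (equivalently, the smallest k with (A − λI)^k v = 0 for every generalised eigenvector v of λ).

  λ = 3: largest Jordan block has size 2, contributing (x − 3)^2
  λ = 4: largest Jordan block has size 1, contributing (x − 4)

So m_A(x) = (x - 4)*(x - 3)^2 = x^3 - 10*x^2 + 33*x - 36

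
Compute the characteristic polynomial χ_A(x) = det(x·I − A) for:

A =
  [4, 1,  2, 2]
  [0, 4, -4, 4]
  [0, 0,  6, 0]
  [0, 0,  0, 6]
x^4 - 20*x^3 + 148*x^2 - 480*x + 576

Expanding det(x·I − A) (e.g. by cofactor expansion or by noting that A is similar to its Jordan form J, which has the same characteristic polynomial as A) gives
  χ_A(x) = x^4 - 20*x^3 + 148*x^2 - 480*x + 576
which factors as (x - 6)^2*(x - 4)^2. The eigenvalues (with algebraic multiplicities) are λ = 4 with multiplicity 2, λ = 6 with multiplicity 2.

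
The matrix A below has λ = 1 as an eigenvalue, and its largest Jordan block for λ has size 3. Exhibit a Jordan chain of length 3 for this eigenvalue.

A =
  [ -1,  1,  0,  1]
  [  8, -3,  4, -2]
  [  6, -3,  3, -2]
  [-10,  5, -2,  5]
A Jordan chain for λ = 1 of length 3:
v_1 = (2, -4, -4, 8)ᵀ
v_2 = (-2, 8, 6, -10)ᵀ
v_3 = (1, 0, 0, 0)ᵀ

Let N = A − (1)·I. We want v_3 with N^3 v_3 = 0 but N^2 v_3 ≠ 0; then v_{j-1} := N · v_j for j = 3, …, 2.

Pick v_3 = (1, 0, 0, 0)ᵀ.
Then v_2 = N · v_3 = (-2, 8, 6, -10)ᵀ.
Then v_1 = N · v_2 = (2, -4, -4, 8)ᵀ.

Sanity check: (A − (1)·I) v_1 = (0, 0, 0, 0)ᵀ = 0. ✓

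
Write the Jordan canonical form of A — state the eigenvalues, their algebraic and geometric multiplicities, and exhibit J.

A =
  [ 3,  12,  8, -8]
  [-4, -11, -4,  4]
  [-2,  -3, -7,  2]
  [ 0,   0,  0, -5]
J_2(-5) ⊕ J_1(-5) ⊕ J_1(-5)

The characteristic polynomial is
  det(x·I − A) = x^4 + 20*x^3 + 150*x^2 + 500*x + 625 = (x + 5)^4

Eigenvalues and multiplicities (the geometric multiplicity of λ is n − rank(A − λI), which equals the number of Jordan blocks for λ):
  λ = -5: algebraic multiplicity = 4, geometric multiplicity = 3

Determining the block sizes for each eigenvalue:
  λ = -5: 3 blocks summing to 4 forces exactly one block of size 2 and the rest size 1 → block sizes [2, 1, 1]

Assembling the blocks gives a Jordan form
J =
  [-5,  1,  0,  0]
  [ 0, -5,  0,  0]
  [ 0,  0, -5,  0]
  [ 0,  0,  0, -5]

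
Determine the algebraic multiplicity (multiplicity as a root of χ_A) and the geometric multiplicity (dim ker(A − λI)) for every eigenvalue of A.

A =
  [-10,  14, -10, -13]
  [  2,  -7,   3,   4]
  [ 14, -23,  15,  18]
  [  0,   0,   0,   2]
λ = -2: alg = 2, geom = 1; λ = 2: alg = 2, geom = 1

Step 1 — factor the characteristic polynomial to read off the algebraic multiplicities:
  χ_A(x) = (x - 2)^2*(x + 2)^2

Step 2 — compute geometric multiplicities via the rank-nullity identity g(λ) = n − rank(A − λI):
  rank(A − (-2)·I) = 3, so dim ker(A − (-2)·I) = n − 3 = 1
  rank(A − (2)·I) = 3, so dim ker(A − (2)·I) = n − 3 = 1

Summary:
  λ = -2: algebraic multiplicity = 2, geometric multiplicity = 1
  λ = 2: algebraic multiplicity = 2, geometric multiplicity = 1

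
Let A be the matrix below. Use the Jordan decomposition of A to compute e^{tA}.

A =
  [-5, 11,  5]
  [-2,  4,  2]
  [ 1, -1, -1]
e^{tA} =
  [-t - 1 + 2*exp(-2*t), 3*t + 4 - 4*exp(-2*t), t + 2 - 2*exp(-2*t)]
  [-1 + exp(-2*t), 3 - 2*exp(-2*t), 1 - exp(-2*t)]
  [-t + 1 - exp(-2*t), 3*t - 2 + 2*exp(-2*t), t + exp(-2*t)]

Strategy: write A = P · J · P⁻¹ where J is a Jordan canonical form, so e^{tA} = P · e^{tJ} · P⁻¹, and e^{tJ} can be computed block-by-block.

A has Jordan form
J =
  [-2, 0, 0]
  [ 0, 0, 1]
  [ 0, 0, 0]
(up to reordering of blocks).

Per-block formulas:
  For a 2×2 Jordan block J_2(0): exp(t · J_2(0)) = e^(0t)·(I + t·N), where N is the 2×2 nilpotent shift.
  For a 1×1 block at λ = -2: exp(t · [-2]) = [e^(-2t)].

After assembling e^{tJ} and conjugating by P, we get:

e^{tA} =
  [-t - 1 + 2*exp(-2*t), 3*t + 4 - 4*exp(-2*t), t + 2 - 2*exp(-2*t)]
  [-1 + exp(-2*t), 3 - 2*exp(-2*t), 1 - exp(-2*t)]
  [-t + 1 - exp(-2*t), 3*t - 2 + 2*exp(-2*t), t + exp(-2*t)]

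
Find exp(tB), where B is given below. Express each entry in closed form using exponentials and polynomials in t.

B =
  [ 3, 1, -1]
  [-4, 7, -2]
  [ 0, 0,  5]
e^{tB} =
  [-2*t*exp(5*t) + exp(5*t), t*exp(5*t), -t*exp(5*t)]
  [-4*t*exp(5*t), 2*t*exp(5*t) + exp(5*t), -2*t*exp(5*t)]
  [0, 0, exp(5*t)]

Strategy: write B = P · J · P⁻¹ where J is a Jordan canonical form, so e^{tB} = P · e^{tJ} · P⁻¹, and e^{tJ} can be computed block-by-block.

B has Jordan form
J =
  [5, 1, 0]
  [0, 5, 0]
  [0, 0, 5]
(up to reordering of blocks).

Per-block formulas:
  For a 1×1 block at λ = 5: exp(t · [5]) = [e^(5t)].
  For a 2×2 Jordan block J_2(5): exp(t · J_2(5)) = e^(5t)·(I + t·N), where N is the 2×2 nilpotent shift.

After assembling e^{tJ} and conjugating by P, we get:

e^{tB} =
  [-2*t*exp(5*t) + exp(5*t), t*exp(5*t), -t*exp(5*t)]
  [-4*t*exp(5*t), 2*t*exp(5*t) + exp(5*t), -2*t*exp(5*t)]
  [0, 0, exp(5*t)]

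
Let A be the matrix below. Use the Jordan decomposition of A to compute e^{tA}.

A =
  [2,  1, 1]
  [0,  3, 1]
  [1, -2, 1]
e^{tA} =
  [t^2*exp(2*t)/2 + exp(2*t), -t^2*exp(2*t)/2 + t*exp(2*t), t*exp(2*t)]
  [t^2*exp(2*t)/2, -t^2*exp(2*t)/2 + t*exp(2*t) + exp(2*t), t*exp(2*t)]
  [-t^2*exp(2*t)/2 + t*exp(2*t), t^2*exp(2*t)/2 - 2*t*exp(2*t), -t*exp(2*t) + exp(2*t)]

Strategy: write A = P · J · P⁻¹ where J is a Jordan canonical form, so e^{tA} = P · e^{tJ} · P⁻¹, and e^{tJ} can be computed block-by-block.

A has Jordan form
J =
  [2, 1, 0]
  [0, 2, 1]
  [0, 0, 2]
(up to reordering of blocks).

Per-block formulas:
  For a 3×3 Jordan block J_3(2): exp(t · J_3(2)) = e^(2t)·(I + t·N + (t^2/2)·N^2), where N is the 3×3 nilpotent shift.

After assembling e^{tJ} and conjugating by P, we get:

e^{tA} =
  [t^2*exp(2*t)/2 + exp(2*t), -t^2*exp(2*t)/2 + t*exp(2*t), t*exp(2*t)]
  [t^2*exp(2*t)/2, -t^2*exp(2*t)/2 + t*exp(2*t) + exp(2*t), t*exp(2*t)]
  [-t^2*exp(2*t)/2 + t*exp(2*t), t^2*exp(2*t)/2 - 2*t*exp(2*t), -t*exp(2*t) + exp(2*t)]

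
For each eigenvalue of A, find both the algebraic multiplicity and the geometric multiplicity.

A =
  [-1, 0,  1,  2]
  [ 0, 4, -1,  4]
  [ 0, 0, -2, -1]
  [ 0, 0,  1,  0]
λ = -1: alg = 3, geom = 1; λ = 4: alg = 1, geom = 1

Step 1 — factor the characteristic polynomial to read off the algebraic multiplicities:
  χ_A(x) = (x - 4)*(x + 1)^3

Step 2 — compute geometric multiplicities via the rank-nullity identity g(λ) = n − rank(A − λI):
  rank(A − (-1)·I) = 3, so dim ker(A − (-1)·I) = n − 3 = 1
  rank(A − (4)·I) = 3, so dim ker(A − (4)·I) = n − 3 = 1

Summary:
  λ = -1: algebraic multiplicity = 3, geometric multiplicity = 1
  λ = 4: algebraic multiplicity = 1, geometric multiplicity = 1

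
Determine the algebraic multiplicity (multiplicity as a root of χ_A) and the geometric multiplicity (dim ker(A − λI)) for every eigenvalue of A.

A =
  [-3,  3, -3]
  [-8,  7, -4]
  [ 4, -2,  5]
λ = 3: alg = 3, geom = 2

Step 1 — factor the characteristic polynomial to read off the algebraic multiplicities:
  χ_A(x) = (x - 3)^3

Step 2 — compute geometric multiplicities via the rank-nullity identity g(λ) = n − rank(A − λI):
  rank(A − (3)·I) = 1, so dim ker(A − (3)·I) = n − 1 = 2

Summary:
  λ = 3: algebraic multiplicity = 3, geometric multiplicity = 2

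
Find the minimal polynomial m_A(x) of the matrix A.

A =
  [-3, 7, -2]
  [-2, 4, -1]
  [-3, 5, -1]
x^3

The characteristic polynomial is χ_A(x) = x^3, so the eigenvalues are known. The minimal polynomial is
  m_A(x) = Π_λ (x − λ)^{k_λ}
where k_λ is the size of the *largest* Jordan block for λ (equivalently, the smallest k with (A − λI)^k v = 0 for every generalised eigenvector v of λ).

  λ = 0: largest Jordan block has size 3, contributing (x − 0)^3

So m_A(x) = x^3 = x^3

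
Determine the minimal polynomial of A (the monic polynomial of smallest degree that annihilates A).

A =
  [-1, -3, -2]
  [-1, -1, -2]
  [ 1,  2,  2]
x^3

The characteristic polynomial is χ_A(x) = x^3, so the eigenvalues are known. The minimal polynomial is
  m_A(x) = Π_λ (x − λ)^{k_λ}
where k_λ is the size of the *largest* Jordan block for λ (equivalently, the smallest k with (A − λI)^k v = 0 for every generalised eigenvector v of λ).

  λ = 0: largest Jordan block has size 3, contributing (x − 0)^3

So m_A(x) = x^3 = x^3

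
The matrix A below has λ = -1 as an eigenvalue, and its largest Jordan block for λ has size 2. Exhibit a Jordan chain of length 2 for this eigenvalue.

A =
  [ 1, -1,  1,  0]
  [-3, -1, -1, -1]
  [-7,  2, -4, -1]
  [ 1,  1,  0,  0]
A Jordan chain for λ = -1 of length 2:
v_1 = (2, -3, -7, 1)ᵀ
v_2 = (1, 0, 0, 0)ᵀ

Let N = A − (-1)·I. We want v_2 with N^2 v_2 = 0 but N^1 v_2 ≠ 0; then v_{j-1} := N · v_j for j = 2, …, 2.

Pick v_2 = (1, 0, 0, 0)ᵀ.
Then v_1 = N · v_2 = (2, -3, -7, 1)ᵀ.

Sanity check: (A − (-1)·I) v_1 = (0, 0, 0, 0)ᵀ = 0. ✓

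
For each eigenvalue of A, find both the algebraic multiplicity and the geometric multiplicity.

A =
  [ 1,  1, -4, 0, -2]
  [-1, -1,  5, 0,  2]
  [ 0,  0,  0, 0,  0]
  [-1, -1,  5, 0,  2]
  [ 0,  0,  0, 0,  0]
λ = 0: alg = 5, geom = 3

Step 1 — factor the characteristic polynomial to read off the algebraic multiplicities:
  χ_A(x) = x^5

Step 2 — compute geometric multiplicities via the rank-nullity identity g(λ) = n − rank(A − λI):
  rank(A − (0)·I) = 2, so dim ker(A − (0)·I) = n − 2 = 3

Summary:
  λ = 0: algebraic multiplicity = 5, geometric multiplicity = 3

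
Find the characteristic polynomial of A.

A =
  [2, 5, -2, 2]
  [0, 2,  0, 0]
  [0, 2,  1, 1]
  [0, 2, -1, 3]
x^4 - 8*x^3 + 24*x^2 - 32*x + 16

Expanding det(x·I − A) (e.g. by cofactor expansion or by noting that A is similar to its Jordan form J, which has the same characteristic polynomial as A) gives
  χ_A(x) = x^4 - 8*x^3 + 24*x^2 - 32*x + 16
which factors as (x - 2)^4. The eigenvalues (with algebraic multiplicities) are λ = 2 with multiplicity 4.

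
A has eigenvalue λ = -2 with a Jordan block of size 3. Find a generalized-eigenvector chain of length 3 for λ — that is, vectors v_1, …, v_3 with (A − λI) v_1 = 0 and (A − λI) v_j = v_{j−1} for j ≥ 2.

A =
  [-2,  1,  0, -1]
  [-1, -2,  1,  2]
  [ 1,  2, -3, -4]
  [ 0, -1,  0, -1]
A Jordan chain for λ = -2 of length 3:
v_1 = (-1, 1, -3, 1)ᵀ
v_2 = (0, -1, 1, 0)ᵀ
v_3 = (1, 0, 0, 0)ᵀ

Let N = A − (-2)·I. We want v_3 with N^3 v_3 = 0 but N^2 v_3 ≠ 0; then v_{j-1} := N · v_j for j = 3, …, 2.

Pick v_3 = (1, 0, 0, 0)ᵀ.
Then v_2 = N · v_3 = (0, -1, 1, 0)ᵀ.
Then v_1 = N · v_2 = (-1, 1, -3, 1)ᵀ.

Sanity check: (A − (-2)·I) v_1 = (0, 0, 0, 0)ᵀ = 0. ✓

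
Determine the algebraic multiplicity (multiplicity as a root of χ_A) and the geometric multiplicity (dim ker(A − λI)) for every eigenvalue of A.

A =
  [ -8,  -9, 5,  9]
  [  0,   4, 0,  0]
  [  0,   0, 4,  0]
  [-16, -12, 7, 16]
λ = 4: alg = 4, geom = 2

Step 1 — factor the characteristic polynomial to read off the algebraic multiplicities:
  χ_A(x) = (x - 4)^4

Step 2 — compute geometric multiplicities via the rank-nullity identity g(λ) = n − rank(A − λI):
  rank(A − (4)·I) = 2, so dim ker(A − (4)·I) = n − 2 = 2

Summary:
  λ = 4: algebraic multiplicity = 4, geometric multiplicity = 2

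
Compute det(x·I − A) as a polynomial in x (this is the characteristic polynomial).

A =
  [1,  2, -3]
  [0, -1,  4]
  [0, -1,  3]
x^3 - 3*x^2 + 3*x - 1

Expanding det(x·I − A) (e.g. by cofactor expansion or by noting that A is similar to its Jordan form J, which has the same characteristic polynomial as A) gives
  χ_A(x) = x^3 - 3*x^2 + 3*x - 1
which factors as (x - 1)^3. The eigenvalues (with algebraic multiplicities) are λ = 1 with multiplicity 3.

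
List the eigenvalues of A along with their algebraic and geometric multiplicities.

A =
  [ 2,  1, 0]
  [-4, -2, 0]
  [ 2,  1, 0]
λ = 0: alg = 3, geom = 2

Step 1 — factor the characteristic polynomial to read off the algebraic multiplicities:
  χ_A(x) = x^3

Step 2 — compute geometric multiplicities via the rank-nullity identity g(λ) = n − rank(A − λI):
  rank(A − (0)·I) = 1, so dim ker(A − (0)·I) = n − 1 = 2

Summary:
  λ = 0: algebraic multiplicity = 3, geometric multiplicity = 2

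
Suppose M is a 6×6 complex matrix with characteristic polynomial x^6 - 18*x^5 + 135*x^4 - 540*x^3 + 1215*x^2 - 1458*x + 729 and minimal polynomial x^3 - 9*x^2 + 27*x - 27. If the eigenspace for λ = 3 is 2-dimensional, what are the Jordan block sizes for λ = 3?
Block sizes for λ = 3: [3, 3]

Step 1 — from the characteristic polynomial, algebraic multiplicity of λ = 3 is 6. From dim ker(M − (3)·I) = 2, there are exactly 2 Jordan blocks for λ = 3.
Step 2 — from the minimal polynomial, the factor (x − 3)^3 tells us the largest block for λ = 3 has size 3.
Step 3 — with total size 6, 2 blocks, and largest block 3, the block sizes (in nonincreasing order) are [3, 3].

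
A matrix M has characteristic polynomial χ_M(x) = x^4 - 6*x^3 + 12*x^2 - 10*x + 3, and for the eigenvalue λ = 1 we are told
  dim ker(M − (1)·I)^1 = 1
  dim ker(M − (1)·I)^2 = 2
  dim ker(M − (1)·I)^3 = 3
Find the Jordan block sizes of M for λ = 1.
Block sizes for λ = 1: [3]

From the dimensions of kernels of powers, the number of Jordan blocks of size at least j is d_j − d_{j−1} where d_j = dim ker(N^j) (with d_0 = 0). Computing the differences gives [1, 1, 1].
The number of blocks of size exactly k is (#blocks of size ≥ k) − (#blocks of size ≥ k + 1), so the partition is: 1 block(s) of size 3.
In nonincreasing order the block sizes are [3].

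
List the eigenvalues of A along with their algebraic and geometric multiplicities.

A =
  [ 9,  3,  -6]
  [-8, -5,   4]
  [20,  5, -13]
λ = -3: alg = 3, geom = 2

Step 1 — factor the characteristic polynomial to read off the algebraic multiplicities:
  χ_A(x) = (x + 3)^3

Step 2 — compute geometric multiplicities via the rank-nullity identity g(λ) = n − rank(A − λI):
  rank(A − (-3)·I) = 1, so dim ker(A − (-3)·I) = n − 1 = 2

Summary:
  λ = -3: algebraic multiplicity = 3, geometric multiplicity = 2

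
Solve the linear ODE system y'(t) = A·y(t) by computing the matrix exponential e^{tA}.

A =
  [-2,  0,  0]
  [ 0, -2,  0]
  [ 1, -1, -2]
e^{tA} =
  [exp(-2*t), 0, 0]
  [0, exp(-2*t), 0]
  [t*exp(-2*t), -t*exp(-2*t), exp(-2*t)]

Strategy: write A = P · J · P⁻¹ where J is a Jordan canonical form, so e^{tA} = P · e^{tJ} · P⁻¹, and e^{tJ} can be computed block-by-block.

A has Jordan form
J =
  [-2,  1,  0]
  [ 0, -2,  0]
  [ 0,  0, -2]
(up to reordering of blocks).

Per-block formulas:
  For a 2×2 Jordan block J_2(-2): exp(t · J_2(-2)) = e^(-2t)·(I + t·N), where N is the 2×2 nilpotent shift.
  For a 1×1 block at λ = -2: exp(t · [-2]) = [e^(-2t)].

After assembling e^{tJ} and conjugating by P, we get:

e^{tA} =
  [exp(-2*t), 0, 0]
  [0, exp(-2*t), 0]
  [t*exp(-2*t), -t*exp(-2*t), exp(-2*t)]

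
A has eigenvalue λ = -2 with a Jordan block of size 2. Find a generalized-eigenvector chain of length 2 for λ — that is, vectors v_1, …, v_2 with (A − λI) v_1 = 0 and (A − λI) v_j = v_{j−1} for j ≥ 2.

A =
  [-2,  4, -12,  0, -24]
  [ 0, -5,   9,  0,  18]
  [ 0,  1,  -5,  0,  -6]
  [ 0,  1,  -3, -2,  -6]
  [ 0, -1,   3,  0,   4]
A Jordan chain for λ = -2 of length 2:
v_1 = (4, -3, 1, 1, -1)ᵀ
v_2 = (0, 1, 0, 0, 0)ᵀ

Let N = A − (-2)·I. We want v_2 with N^2 v_2 = 0 but N^1 v_2 ≠ 0; then v_{j-1} := N · v_j for j = 2, …, 2.

Pick v_2 = (0, 1, 0, 0, 0)ᵀ.
Then v_1 = N · v_2 = (4, -3, 1, 1, -1)ᵀ.

Sanity check: (A − (-2)·I) v_1 = (0, 0, 0, 0, 0)ᵀ = 0. ✓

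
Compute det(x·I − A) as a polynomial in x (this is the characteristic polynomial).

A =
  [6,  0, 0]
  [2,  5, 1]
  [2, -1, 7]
x^3 - 18*x^2 + 108*x - 216

Expanding det(x·I − A) (e.g. by cofactor expansion or by noting that A is similar to its Jordan form J, which has the same characteristic polynomial as A) gives
  χ_A(x) = x^3 - 18*x^2 + 108*x - 216
which factors as (x - 6)^3. The eigenvalues (with algebraic multiplicities) are λ = 6 with multiplicity 3.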